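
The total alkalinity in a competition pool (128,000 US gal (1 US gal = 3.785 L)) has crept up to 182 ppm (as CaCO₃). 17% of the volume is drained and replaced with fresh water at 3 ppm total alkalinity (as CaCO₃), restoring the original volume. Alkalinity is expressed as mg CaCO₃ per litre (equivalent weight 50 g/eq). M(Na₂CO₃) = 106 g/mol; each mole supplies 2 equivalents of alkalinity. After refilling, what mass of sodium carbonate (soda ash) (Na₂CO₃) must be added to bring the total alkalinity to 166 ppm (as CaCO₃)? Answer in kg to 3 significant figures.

7.41 kg

Volume: 128,000 US gal × 3.785 L/gal = 484,480 L.
After draining 17% and refilling: 182 × 0.83 + 3 × 0.17 = 151.57 ppm.
Deficit to target: 166 − 151.57 = 14.43 mg/L.
As CaCO₃: 14.43 mg/L × 484,480 L = 6991 g; ÷ 50 g/eq ÷ 2 = 69.91 mol Na₂CO₃.
Mass: 69.91 × 106 = 7411 g.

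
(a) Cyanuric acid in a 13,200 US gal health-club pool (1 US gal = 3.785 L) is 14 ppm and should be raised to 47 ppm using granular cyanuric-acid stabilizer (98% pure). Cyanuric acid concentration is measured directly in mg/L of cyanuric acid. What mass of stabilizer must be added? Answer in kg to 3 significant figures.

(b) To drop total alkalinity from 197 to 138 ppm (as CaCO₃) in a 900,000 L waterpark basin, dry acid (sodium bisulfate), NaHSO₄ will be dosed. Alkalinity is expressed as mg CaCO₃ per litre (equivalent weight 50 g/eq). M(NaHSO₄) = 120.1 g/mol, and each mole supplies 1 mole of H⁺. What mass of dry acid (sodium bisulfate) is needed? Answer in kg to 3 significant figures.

(a) 1.68 kg; (b) 128 kg

(a) Volume: 13,200 US gal × 3.785 L/gal = 49,962 L.
(a) CYA to add: (47 − 14) = 33 mg/L × 49,962 L = 1649 g cyanuric acid.
(a) At 98% purity: 1649 / 0.98 = 1682 g product.

(b) Alkalinity to neutralize: (197 − 138) = 59 mg/L as CaCO₃ × 900,000 L = 53,100 g as CaCO₃.
(b) Equivalents of H⁺ required: 53,100 ÷ 50 g/eq = 1062 eq = 1062 mol NaHSO₄.
(b) Mass of NaHSO₄: 1062 × 120.1 = 127,500 g.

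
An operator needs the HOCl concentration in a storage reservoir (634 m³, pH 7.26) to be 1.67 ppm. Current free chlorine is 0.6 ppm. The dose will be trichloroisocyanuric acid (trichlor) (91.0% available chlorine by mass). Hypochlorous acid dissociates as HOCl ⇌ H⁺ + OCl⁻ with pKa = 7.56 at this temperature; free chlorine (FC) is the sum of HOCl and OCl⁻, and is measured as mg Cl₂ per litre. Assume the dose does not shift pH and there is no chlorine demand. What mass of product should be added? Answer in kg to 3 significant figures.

Volume: 634 m³ = 634,000 L.
[OCl⁻]/[HOCl] = 10^(pH − pKa) = 10^(7.26 − 7.56) = 0.5012; fraction as HOCl = 1/(1 + 0.5012) = 0.6661.
Free chlorine required for 1.67 ppm HOCl: 1.67 / 0.6661 = 2.507 ppm.
FC to add: 2.507 − 0.6 = 1.907 mg/L as Cl₂.
Cl₂ equivalent: 1.907 mg/L × 634,000 L = 1209 g.
Product at 91.0% available Cl: 1209 / 0.91 = 1329 g.

1.33 kg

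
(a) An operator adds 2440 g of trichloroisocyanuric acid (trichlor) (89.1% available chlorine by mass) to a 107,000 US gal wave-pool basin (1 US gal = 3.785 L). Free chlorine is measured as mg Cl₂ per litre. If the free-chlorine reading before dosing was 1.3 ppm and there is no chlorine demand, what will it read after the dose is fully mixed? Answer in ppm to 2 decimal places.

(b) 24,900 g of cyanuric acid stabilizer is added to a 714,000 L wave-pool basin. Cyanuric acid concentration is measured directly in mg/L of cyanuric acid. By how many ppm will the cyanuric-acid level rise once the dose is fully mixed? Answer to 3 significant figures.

(a) 6.67 ppm; (b) 34.9 ppm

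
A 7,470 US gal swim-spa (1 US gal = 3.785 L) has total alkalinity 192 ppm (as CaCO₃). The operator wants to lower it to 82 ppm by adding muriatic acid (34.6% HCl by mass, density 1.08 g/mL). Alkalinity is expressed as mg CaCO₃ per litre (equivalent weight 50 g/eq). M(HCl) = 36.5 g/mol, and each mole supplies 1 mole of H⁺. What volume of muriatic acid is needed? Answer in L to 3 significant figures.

Volume: 7,470 US gal × 3.785 L/gal = 28,274 L.
Alkalinity to neutralize: (192 − 82) = 110 mg/L as CaCO₃ × 28,274 L = 3110 g as CaCO₃.
Equivalents of H⁺ required: 3110 ÷ 50 g/eq = 62.2 eq = 62.2 mol HCl.
Mass of HCl: 62.2 × 36.5 = 2270 g.
Mass of 34.6% solution: 2270 / 0.346 = 6562 g.
Volume: 6562 g ÷ 1.08 g/mL = 6076 mL.

6.08 L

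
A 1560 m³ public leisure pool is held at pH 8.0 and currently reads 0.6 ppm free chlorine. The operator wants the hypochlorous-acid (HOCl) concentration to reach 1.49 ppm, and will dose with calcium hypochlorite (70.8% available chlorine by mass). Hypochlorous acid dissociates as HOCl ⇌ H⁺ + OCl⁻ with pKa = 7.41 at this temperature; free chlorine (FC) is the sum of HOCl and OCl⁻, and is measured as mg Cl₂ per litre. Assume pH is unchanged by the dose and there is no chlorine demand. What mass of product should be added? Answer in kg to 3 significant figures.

14.7 kg

Volume: 1560 m³ = 1,560,000 L.
[OCl⁻]/[HOCl] = 10^(pH − pKa) = 10^(8.0 − 7.41) = 3.89; fraction as HOCl = 1/(1 + 3.89) = 0.2045.
Free chlorine required for 1.49 ppm HOCl: 1.49 / 0.2045 = 7.287 ppm.
FC to add: 7.287 − 0.6 = 6.687 mg/L as Cl₂.
Cl₂ equivalent: 6.687 mg/L × 1,560,000 L = 10,430 g.
Product at 70.8% available Cl: 10,430 / 0.708 = 14,730 g.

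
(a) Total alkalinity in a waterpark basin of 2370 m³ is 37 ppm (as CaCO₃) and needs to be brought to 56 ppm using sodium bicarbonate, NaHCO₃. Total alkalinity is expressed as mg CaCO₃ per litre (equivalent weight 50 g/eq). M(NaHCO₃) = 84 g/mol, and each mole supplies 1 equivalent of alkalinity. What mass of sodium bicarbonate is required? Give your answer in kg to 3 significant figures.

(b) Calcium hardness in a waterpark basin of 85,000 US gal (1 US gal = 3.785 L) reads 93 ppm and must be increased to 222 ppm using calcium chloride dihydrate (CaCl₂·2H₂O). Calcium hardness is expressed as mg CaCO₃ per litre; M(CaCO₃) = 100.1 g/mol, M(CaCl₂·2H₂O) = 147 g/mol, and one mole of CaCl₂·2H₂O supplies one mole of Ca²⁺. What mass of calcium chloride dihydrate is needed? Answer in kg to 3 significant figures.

(a) Volume: 2370 m³ = 2,370,000 L.
(a) Alkalinity to add: (56 − 37) = 19 mg/L as CaCO₃ × 2,370,000 L = 45,030 g as CaCO₃.
(a) Equivalents: 45,030 g ÷ 50 g/eq = 900.6 eq.
(a) NaHCO₃ supplies 1 eq per mole → 900.6 mol.
(a) Mass: 900.6 mol × 84 g/mol = 75,650 g.

(b) Volume: 85,000 US gal × 3.785 L/gal = 321,725 L.
(b) Hardness to add: (222 − 93) = 129 mg/L as CaCO₃ × 321,725 L = 41,500 g as CaCO₃.
(b) Moles of Ca²⁺ (1 mol Ca²⁺ ≡ 1 mol CaCO₃): 41,500 / 100.1 g/mol = 414.6 mol.
(b) Mass of CaCl₂·2H₂O: 414.6 × 147 = 60,950 g.

(a) 75.7 kg; (b) 60.9 kg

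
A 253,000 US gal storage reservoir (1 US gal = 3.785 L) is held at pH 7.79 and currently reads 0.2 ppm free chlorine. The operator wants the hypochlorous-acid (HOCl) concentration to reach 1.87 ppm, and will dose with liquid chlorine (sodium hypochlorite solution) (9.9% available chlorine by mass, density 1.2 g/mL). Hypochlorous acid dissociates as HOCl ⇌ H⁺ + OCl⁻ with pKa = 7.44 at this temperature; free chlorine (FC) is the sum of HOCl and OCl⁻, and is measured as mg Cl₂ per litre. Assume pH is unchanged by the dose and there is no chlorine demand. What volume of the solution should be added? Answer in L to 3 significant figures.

47.2 L

Volume: 253,000 US gal × 3.785 L/gal = 957,605 L.
[OCl⁻]/[HOCl] = 10^(pH − pKa) = 10^(7.79 − 7.44) = 2.239; fraction as HOCl = 1/(1 + 2.239) = 0.3088.
Free chlorine required for 1.87 ppm HOCl: 1.87 / 0.3088 = 6.056 ppm.
FC to add: 6.056 − 0.2 = 5.856 mg/L as Cl₂.
Cl₂ equivalent: 5.856 mg/L × 957,605 L = 5608 g.
Product at 9.9% available Cl: 5608 / 0.099 = 56,650 g.
Volume: 56,650 g ÷ 1.2 g/mL = 47,210 mL.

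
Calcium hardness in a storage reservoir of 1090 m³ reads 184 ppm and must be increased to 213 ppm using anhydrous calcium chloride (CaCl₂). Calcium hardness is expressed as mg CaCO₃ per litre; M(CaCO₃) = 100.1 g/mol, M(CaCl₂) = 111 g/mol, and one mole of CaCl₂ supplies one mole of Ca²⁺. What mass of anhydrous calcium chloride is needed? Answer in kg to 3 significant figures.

35.1 kg

Volume: 1090 m³ = 1,090,000 L.
Hardness to add: (213 − 184) = 29 mg/L as CaCO₃ × 1,090,000 L = 31,610 g as CaCO₃.
Moles of Ca²⁺ (1 mol Ca²⁺ ≡ 1 mol CaCO₃): 31,610 / 100.1 g/mol = 315.8 mol.
Mass of CaCl₂: 315.8 × 111 = 35,050 g.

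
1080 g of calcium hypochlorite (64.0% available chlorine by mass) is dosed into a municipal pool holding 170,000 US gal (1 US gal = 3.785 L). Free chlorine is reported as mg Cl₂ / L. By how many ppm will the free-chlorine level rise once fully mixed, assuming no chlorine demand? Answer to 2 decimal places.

1.07 ppm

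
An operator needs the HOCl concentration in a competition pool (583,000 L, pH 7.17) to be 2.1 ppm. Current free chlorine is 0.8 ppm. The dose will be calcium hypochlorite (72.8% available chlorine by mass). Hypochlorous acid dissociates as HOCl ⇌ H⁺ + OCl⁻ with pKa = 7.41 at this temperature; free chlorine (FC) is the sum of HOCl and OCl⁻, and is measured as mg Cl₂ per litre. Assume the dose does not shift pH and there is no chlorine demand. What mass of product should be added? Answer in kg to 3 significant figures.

[OCl⁻]/[HOCl] = 10^(pH − pKa) = 10^(7.17 − 7.41) = 0.5754; fraction as HOCl = 1/(1 + 0.5754) = 0.6347.
Free chlorine required for 2.1 ppm HOCl: 2.1 / 0.6347 = 3.308 ppm.
FC to add: 3.308 − 0.8 = 2.508 mg/L as Cl₂.
Cl₂ equivalent: 2.508 mg/L × 583,000 L = 1462 g.
Product at 72.8% available Cl: 1462 / 0.728 = 2009 g.

2.01 kg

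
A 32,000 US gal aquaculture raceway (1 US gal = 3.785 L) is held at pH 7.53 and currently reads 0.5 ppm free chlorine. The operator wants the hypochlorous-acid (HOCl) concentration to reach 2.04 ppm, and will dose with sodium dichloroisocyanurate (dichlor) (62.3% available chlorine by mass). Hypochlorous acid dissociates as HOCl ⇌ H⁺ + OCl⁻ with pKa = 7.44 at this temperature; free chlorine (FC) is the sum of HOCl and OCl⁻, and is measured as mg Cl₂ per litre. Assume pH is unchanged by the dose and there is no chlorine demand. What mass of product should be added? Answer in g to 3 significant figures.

Volume: 32,000 US gal × 3.785 L/gal = 121,120 L.
[OCl⁻]/[HOCl] = 10^(pH − pKa) = 10^(7.53 − 7.44) = 1.23; fraction as HOCl = 1/(1 + 1.23) = 0.4484.
Free chlorine required for 2.04 ppm HOCl: 2.04 / 0.4484 = 4.55 ppm.
FC to add: 4.55 − 0.5 = 4.05 mg/L as Cl₂.
Cl₂ equivalent: 4.05 mg/L × 121,120 L = 490.5 g.
Product at 62.3% available Cl: 490.5 / 0.623 = 787.3 g.

787 g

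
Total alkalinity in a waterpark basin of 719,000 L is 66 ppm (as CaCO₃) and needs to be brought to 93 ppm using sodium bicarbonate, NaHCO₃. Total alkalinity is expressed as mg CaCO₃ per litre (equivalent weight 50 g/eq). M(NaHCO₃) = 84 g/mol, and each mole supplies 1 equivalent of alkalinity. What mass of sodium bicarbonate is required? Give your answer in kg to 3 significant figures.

32.6 kg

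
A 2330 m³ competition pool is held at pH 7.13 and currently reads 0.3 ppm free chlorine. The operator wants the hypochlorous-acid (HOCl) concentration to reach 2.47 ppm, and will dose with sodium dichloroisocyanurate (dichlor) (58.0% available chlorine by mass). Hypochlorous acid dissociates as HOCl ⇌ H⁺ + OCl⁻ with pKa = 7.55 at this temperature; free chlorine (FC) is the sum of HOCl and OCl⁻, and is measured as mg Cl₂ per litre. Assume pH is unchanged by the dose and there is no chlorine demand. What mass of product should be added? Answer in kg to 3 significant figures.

12.5 kg

Volume: 2330 m³ = 2,330,000 L.
[OCl⁻]/[HOCl] = 10^(pH − pKa) = 10^(7.13 − 7.55) = 0.3802; fraction as HOCl = 1/(1 + 0.3802) = 0.7245.
Free chlorine required for 2.47 ppm HOCl: 2.47 / 0.7245 = 3.409 ppm.
FC to add: 3.409 − 0.3 = 3.109 mg/L as Cl₂.
Cl₂ equivalent: 3.109 mg/L × 2,330,000 L = 7244 g.
Product at 58.0% available Cl: 7244 / 0.58 = 12,490 g.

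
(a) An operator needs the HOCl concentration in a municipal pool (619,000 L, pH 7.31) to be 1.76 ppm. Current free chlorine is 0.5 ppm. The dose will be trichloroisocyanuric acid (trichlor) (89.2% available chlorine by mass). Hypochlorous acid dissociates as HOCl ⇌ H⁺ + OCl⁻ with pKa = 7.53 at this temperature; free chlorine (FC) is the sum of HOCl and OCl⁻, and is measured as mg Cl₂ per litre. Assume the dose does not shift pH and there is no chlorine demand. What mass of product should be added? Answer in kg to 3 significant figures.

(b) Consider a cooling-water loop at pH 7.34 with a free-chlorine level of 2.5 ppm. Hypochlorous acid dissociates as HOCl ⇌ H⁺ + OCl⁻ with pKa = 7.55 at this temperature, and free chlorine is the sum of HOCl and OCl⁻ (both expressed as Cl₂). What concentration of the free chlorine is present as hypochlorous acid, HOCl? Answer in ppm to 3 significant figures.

(a) 1.61 kg; (b) 1.55 ppm

(a) [OCl⁻]/[HOCl] = 10^(pH − pKa) = 10^(7.31 − 7.53) = 0.6026; fraction as HOCl = 1/(1 + 0.6026) = 0.624.
(a) Free chlorine required for 1.76 ppm HOCl: 1.76 / 0.624 = 2.821 ppm.
(a) FC to add: 2.821 − 0.5 = 2.321 mg/L as Cl₂.
(a) Cl₂ equivalent: 2.321 mg/L × 619,000 L = 1436 g.
(a) Product at 89.2% available Cl: 1436 / 0.892 = 1610 g.

(b) [OCl⁻]/[HOCl] = 10^(pH − pKa) = 10^(7.34 − 7.55) = 10^-0.21 = 0.6166.
(b) Fraction as HOCl = 1 / (1 + 0.6166) = 0.6186.
(b) HOCl = 0.6186 × 2.5 ppm = 1.546 ppm.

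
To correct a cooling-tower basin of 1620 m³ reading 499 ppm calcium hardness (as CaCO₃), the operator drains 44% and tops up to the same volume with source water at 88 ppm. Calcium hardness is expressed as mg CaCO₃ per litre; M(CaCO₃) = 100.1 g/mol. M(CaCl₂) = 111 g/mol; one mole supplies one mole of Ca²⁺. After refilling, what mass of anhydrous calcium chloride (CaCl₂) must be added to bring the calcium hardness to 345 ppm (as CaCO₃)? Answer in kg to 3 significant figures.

48.2 kg

Volume: 1620 m³ = 1,620,000 L.
After draining 44% and refilling: 499 × 0.56 + 88 × 0.44 = 318.16 ppm.
Deficit to target: 345 − 318.16 = 26.84 mg/L.
As CaCO₃: 26.84 mg/L × 1,620,000 L = 43,480 g; ÷ 100.1 = 434.4 mol Ca²⁺.
Mass: 434.4 × 111 = 48,220 g.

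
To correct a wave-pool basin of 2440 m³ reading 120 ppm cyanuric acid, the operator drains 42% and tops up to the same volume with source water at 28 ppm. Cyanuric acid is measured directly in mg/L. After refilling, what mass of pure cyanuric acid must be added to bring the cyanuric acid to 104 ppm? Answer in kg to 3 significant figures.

55.2 kg

Volume: 2440 m³ = 2,440,000 L.
After draining 42% and refilling: 120 × 0.58 + 28 × 0.42 = 81.36 ppm.
Deficit to target: 104 − 81.36 = 22.64 mg/L.
Mass: 22.64 mg/L × 2,440,000 L = 55,240 g cyanuric acid.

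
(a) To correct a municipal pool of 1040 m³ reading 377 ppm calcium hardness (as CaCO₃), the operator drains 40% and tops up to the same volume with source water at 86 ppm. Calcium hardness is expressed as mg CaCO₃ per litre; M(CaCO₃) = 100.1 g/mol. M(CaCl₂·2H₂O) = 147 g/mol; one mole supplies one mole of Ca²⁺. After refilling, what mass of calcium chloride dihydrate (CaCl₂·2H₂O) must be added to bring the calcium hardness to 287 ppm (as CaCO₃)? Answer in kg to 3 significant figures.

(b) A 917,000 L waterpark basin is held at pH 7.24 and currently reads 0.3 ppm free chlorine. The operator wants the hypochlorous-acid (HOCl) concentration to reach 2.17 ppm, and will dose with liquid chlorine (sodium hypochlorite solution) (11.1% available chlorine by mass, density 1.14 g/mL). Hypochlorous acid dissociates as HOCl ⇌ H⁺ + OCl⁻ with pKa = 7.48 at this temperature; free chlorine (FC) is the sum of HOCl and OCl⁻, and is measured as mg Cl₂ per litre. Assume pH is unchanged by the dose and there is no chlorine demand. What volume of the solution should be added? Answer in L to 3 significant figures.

(a) 40.3 kg; (b) 22.6 L

(a) Volume: 1040 m³ = 1,040,000 L.
(a) After draining 40% and refilling: 377 × 0.60 + 86 × 0.40 = 260.6 ppm.
(a) Deficit to target: 287 − 260.6 = 26.4 mg/L.
(a) As CaCO₃: 26.4 mg/L × 1,040,000 L = 27,460 g; ÷ 100.1 = 274.3 mol Ca²⁺.
(a) Mass: 274.3 × 147 = 40,320 g.

(b) [OCl⁻]/[HOCl] = 10^(pH − pKa) = 10^(7.24 − 7.48) = 0.5754; fraction as HOCl = 1/(1 + 0.5754) = 0.6347.
(b) Free chlorine required for 2.17 ppm HOCl: 2.17 / 0.6347 = 3.419 ppm.
(b) FC to add: 3.419 − 0.3 = 3.119 mg/L as Cl₂.
(b) Cl₂ equivalent: 3.119 mg/L × 917,000 L = 2860 g.
(b) Product at 11.1% available Cl: 2860 / 0.111 = 25,760 g.
(b) Volume: 25,760 g ÷ 1.14 g/mL = 22,600 mL.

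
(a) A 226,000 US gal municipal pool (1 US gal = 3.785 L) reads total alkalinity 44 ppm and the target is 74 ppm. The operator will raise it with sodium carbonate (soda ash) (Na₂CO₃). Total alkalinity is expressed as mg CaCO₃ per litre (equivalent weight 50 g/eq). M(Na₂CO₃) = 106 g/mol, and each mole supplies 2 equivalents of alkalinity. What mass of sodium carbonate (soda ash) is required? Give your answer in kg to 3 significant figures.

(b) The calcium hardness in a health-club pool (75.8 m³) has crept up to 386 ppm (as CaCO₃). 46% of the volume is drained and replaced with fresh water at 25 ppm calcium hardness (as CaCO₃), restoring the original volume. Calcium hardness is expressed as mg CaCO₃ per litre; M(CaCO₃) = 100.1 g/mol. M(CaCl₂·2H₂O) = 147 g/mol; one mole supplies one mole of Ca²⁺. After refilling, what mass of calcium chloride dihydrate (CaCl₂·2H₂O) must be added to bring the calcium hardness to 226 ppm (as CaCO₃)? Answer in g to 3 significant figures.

(a) Volume: 226,000 US gal × 3.785 L/gal = 855,410 L.
(a) Alkalinity to add: (74 − 44) = 30 mg/L as CaCO₃ × 855,410 L = 25,660 g as CaCO₃.
(a) Equivalents: 25,660 g ÷ 50 g/eq = 513.2 eq.
(a) Each mole of Na₂CO₃ supplies 2 eq, so 513.2 / 2 = 256.6 mol.
(a) Mass: 256.6 mol × 106 g/mol = 27,200 g.

(b) Volume: 75.8 m³ = 75,800 L.
(b) After draining 46% and refilling: 386 × 0.54 + 25 × 0.46 = 219.94 ppm.
(b) Deficit to target: 226 − 219.94 = 6.06 mg/L.
(b) As CaCO₃: 6.06 mg/L × 75,800 L = 459.3 g; ÷ 100.1 = 4.589 mol Ca²⁺.
(b) Mass: 4.589 × 147 = 674.6 g.

(a) 27.2 kg; (b) 675 g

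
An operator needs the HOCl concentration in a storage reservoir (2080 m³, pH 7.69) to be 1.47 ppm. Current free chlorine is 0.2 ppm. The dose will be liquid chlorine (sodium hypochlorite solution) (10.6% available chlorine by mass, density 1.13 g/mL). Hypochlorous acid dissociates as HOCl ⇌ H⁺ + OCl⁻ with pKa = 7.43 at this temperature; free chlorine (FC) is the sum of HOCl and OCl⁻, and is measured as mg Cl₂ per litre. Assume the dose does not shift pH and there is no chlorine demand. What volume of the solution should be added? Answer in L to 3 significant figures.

68.5 L

Volume: 2080 m³ = 2,080,000 L.
[OCl⁻]/[HOCl] = 10^(pH − pKa) = 10^(7.69 − 7.43) = 1.82; fraction as HOCl = 1/(1 + 1.82) = 0.3546.
Free chlorine required for 1.47 ppm HOCl: 1.47 / 0.3546 = 4.145 ppm.
FC to add: 4.145 − 0.2 = 3.945 mg/L as Cl₂.
Cl₂ equivalent: 3.945 mg/L × 2,080,000 L = 8206 g.
Product at 10.6% available Cl: 8206 / 0.106 = 77,410 g.
Volume: 77,410 g ÷ 1.13 g/mL = 68,500 mL.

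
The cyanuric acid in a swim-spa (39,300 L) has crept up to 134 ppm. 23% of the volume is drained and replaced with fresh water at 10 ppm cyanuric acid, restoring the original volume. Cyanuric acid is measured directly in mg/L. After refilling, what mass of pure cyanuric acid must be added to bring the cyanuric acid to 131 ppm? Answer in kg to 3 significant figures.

1.00 kg

After draining 23% and refilling: 134 × 0.77 + 10 × 0.23 = 105.48 ppm.
Deficit to target: 131 − 105.48 = 25.52 mg/L.
Mass: 25.52 mg/L × 39,300 L = 1003 g cyanuric acid.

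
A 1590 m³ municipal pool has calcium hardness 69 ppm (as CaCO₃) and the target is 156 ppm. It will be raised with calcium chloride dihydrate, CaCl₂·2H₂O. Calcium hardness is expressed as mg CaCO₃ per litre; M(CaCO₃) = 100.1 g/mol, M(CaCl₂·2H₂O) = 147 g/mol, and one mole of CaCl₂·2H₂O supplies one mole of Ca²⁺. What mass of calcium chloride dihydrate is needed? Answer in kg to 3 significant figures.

Volume: 1590 m³ = 1,590,000 L.
Hardness to add: (156 − 69) = 87 mg/L as CaCO₃ × 1,590,000 L = 138,300 g as CaCO₃.
Moles of Ca²⁺ (1 mol Ca²⁺ ≡ 1 mol CaCO₃): 138,300 / 100.1 g/mol = 1382 mol.
Mass of CaCl₂·2H₂O: 1382 × 147 = 203,100 g.

203 kg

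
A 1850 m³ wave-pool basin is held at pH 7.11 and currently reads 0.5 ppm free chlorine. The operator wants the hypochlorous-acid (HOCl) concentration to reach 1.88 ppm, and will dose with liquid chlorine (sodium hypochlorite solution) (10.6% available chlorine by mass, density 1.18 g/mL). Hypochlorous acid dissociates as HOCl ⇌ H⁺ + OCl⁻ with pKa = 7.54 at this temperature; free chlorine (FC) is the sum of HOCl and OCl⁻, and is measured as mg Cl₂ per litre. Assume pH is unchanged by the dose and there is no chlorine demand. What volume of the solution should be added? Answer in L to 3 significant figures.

30.7 L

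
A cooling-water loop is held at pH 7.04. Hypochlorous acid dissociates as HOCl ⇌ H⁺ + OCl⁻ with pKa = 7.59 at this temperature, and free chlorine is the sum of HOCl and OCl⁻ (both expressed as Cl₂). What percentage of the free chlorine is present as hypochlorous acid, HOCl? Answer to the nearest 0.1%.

[OCl⁻]/[HOCl] = 10^(pH − pKa) = 10^(7.04 − 7.59) = 10^-0.55 = 0.2818.
Fraction as HOCl = 1 / (1 + 0.2818) = 0.7801.

78.0%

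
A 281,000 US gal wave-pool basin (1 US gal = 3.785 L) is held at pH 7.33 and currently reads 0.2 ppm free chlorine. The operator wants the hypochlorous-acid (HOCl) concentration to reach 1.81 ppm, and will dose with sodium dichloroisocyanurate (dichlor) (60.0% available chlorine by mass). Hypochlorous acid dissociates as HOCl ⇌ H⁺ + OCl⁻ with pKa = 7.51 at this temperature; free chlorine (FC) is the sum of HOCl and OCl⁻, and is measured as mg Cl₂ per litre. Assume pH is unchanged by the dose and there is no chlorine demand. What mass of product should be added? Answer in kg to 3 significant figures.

4.97 kg

Volume: 281,000 US gal × 3.785 L/gal = 1,063,585 L.
[OCl⁻]/[HOCl] = 10^(pH − pKa) = 10^(7.33 − 7.51) = 0.6607; fraction as HOCl = 1/(1 + 0.6607) = 0.6022.
Free chlorine required for 1.81 ppm HOCl: 1.81 / 0.6022 = 3.006 ppm.
FC to add: 3.006 − 0.2 = 2.806 mg/L as Cl₂.
Cl₂ equivalent: 2.806 mg/L × 1,063,585 L = 2984 g.
Product at 60.0% available Cl: 2984 / 0.6 = 4974 g.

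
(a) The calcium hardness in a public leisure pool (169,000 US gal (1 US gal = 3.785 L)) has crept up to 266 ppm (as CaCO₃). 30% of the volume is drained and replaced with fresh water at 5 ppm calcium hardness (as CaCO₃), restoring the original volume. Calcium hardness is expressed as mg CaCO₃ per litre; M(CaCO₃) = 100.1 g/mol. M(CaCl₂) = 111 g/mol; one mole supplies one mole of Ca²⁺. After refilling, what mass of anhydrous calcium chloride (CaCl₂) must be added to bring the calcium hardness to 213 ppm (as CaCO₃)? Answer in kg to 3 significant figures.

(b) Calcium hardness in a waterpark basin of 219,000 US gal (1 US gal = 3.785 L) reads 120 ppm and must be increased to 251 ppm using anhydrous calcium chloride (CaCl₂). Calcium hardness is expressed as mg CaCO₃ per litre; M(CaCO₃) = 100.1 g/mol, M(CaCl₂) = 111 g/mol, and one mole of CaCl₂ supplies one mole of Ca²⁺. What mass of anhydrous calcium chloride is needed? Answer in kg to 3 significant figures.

(a) 17.9 kg; (b) 120 kg

(a) Volume: 169,000 US gal × 3.785 L/gal = 639,665 L.
(a) After draining 30% and refilling: 266 × 0.70 + 5 × 0.30 = 187.7 ppm.
(a) Deficit to target: 213 − 187.7 = 25.3 mg/L.
(a) As CaCO₃: 25.3 mg/L × 639,665 L = 16,180 g; ÷ 100.1 = 161.7 mol Ca²⁺.
(a) Mass: 161.7 × 111 = 17,950 g.

(b) Volume: 219,000 US gal × 3.785 L/gal = 828,915 L.
(b) Hardness to add: (251 − 120) = 131 mg/L as CaCO₃ × 828,915 L = 108,600 g as CaCO₃.
(b) Moles of Ca²⁺ (1 mol Ca²⁺ ≡ 1 mol CaCO₃): 108,600 / 100.1 g/mol = 1085 mol.
(b) Mass of CaCl₂: 1085 × 111 = 120,400 g.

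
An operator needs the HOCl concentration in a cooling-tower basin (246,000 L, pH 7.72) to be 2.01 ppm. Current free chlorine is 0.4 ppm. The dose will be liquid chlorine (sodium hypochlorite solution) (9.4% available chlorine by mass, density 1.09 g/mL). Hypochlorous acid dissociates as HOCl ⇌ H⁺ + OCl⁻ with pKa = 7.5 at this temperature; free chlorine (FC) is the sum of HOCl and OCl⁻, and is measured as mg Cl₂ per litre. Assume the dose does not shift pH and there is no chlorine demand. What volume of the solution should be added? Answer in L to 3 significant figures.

[OCl⁻]/[HOCl] = 10^(pH − pKa) = 10^(7.72 − 7.5) = 1.66; fraction as HOCl = 1/(1 + 1.66) = 0.376.
Free chlorine required for 2.01 ppm HOCl: 2.01 / 0.376 = 5.346 ppm.
FC to add: 5.346 − 0.4 = 4.946 mg/L as Cl₂.
Cl₂ equivalent: 4.946 mg/L × 246,000 L = 1217 g.
Product at 9.4% available Cl: 1217 / 0.094 = 12,940 g.
Volume: 12,940 g ÷ 1.09 g/mL = 11,870 mL.

11.9 L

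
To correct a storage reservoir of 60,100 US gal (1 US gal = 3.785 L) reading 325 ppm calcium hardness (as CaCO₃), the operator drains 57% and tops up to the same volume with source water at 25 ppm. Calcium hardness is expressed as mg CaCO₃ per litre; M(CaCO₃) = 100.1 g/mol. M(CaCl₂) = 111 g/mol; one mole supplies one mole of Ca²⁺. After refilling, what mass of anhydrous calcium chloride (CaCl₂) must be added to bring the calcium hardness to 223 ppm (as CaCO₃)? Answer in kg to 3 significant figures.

Volume: 60,100 US gal × 3.785 L/gal = 227,478 L.
After draining 57% and refilling: 325 × 0.43 + 25 × 0.57 = 154 ppm.
Deficit to target: 223 − 154 = 69 mg/L.
As CaCO₃: 69 mg/L × 227,478 L = 15,700 g; ÷ 100.1 = 156.8 mol Ca²⁺.
Mass: 156.8 × 111 = 17,410 g.

17.4 kg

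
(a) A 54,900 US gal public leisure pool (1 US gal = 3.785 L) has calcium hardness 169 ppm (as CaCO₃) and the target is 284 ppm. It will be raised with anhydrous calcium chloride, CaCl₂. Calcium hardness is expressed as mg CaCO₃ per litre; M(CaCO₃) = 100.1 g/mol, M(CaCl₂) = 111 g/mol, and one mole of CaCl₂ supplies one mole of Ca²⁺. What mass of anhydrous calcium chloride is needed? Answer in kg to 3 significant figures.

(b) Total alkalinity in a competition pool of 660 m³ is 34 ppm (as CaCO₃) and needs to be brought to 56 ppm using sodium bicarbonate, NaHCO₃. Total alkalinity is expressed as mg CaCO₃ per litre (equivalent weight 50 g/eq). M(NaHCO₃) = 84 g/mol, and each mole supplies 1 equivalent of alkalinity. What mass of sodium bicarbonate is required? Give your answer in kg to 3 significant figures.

(a) Volume: 54,900 US gal × 3.785 L/gal = 207,796 L.
(a) Hardness to add: (284 − 169) = 115 mg/L as CaCO₃ × 207,796 L = 23,900 g as CaCO₃.
(a) Moles of Ca²⁺ (1 mol Ca²⁺ ≡ 1 mol CaCO₃): 23,900 / 100.1 g/mol = 238.7 mol.
(a) Mass of CaCl₂: 238.7 × 111 = 26,500 g.

(b) Volume: 660 m³ = 660,000 L.
(b) Alkalinity to add: (56 − 34) = 22 mg/L as CaCO₃ × 660,000 L = 14,520 g as CaCO₃.
(b) Equivalents: 14,520 g ÷ 50 g/eq = 290.4 eq.
(b) NaHCO₃ supplies 1 eq per mole → 290.4 mol.
(b) Mass: 290.4 mol × 84 g/mol = 24,390 g.

(a) 26.5 kg; (b) 24.4 kg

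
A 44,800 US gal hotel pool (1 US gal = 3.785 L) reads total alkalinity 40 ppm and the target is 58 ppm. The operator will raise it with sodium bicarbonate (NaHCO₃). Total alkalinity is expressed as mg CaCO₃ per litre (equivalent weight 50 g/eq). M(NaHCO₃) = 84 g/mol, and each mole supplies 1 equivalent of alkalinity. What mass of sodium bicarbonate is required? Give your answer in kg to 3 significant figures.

5.13 kg

Volume: 44,800 US gal × 3.785 L/gal = 169,568 L.
Alkalinity to add: (58 − 40) = 18 mg/L as CaCO₃ × 169,568 L = 3052 g as CaCO₃.
Equivalents: 3052 g ÷ 50 g/eq = 61.04 eq.
NaHCO₃ supplies 1 eq per mole → 61.04 mol.
Mass: 61.04 mol × 84 g/mol = 5128 g.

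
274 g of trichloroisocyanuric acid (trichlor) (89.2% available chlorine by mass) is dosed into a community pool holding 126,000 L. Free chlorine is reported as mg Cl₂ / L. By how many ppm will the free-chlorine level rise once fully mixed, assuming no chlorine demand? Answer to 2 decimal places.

Available chlorine delivered: 274 g × 0.892 = 244.4 g as Cl₂.
Concentration rise: 244.4 g / 126,000 L = 1.94 mg/L = 1.94 ppm.

1.94 ppm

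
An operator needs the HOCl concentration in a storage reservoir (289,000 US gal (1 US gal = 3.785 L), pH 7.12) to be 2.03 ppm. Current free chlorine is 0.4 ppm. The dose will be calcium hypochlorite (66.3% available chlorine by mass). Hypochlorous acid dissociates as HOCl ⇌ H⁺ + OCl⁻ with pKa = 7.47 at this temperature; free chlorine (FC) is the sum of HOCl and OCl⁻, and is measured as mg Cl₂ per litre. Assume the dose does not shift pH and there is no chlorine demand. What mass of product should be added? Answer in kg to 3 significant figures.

Volume: 289,000 US gal × 3.785 L/gal = 1,093,865 L.
[OCl⁻]/[HOCl] = 10^(pH − pKa) = 10^(7.12 − 7.47) = 0.4467; fraction as HOCl = 1/(1 + 0.4467) = 0.6912.
Free chlorine required for 2.03 ppm HOCl: 2.03 / 0.6912 = 2.937 ppm.
FC to add: 2.937 − 0.4 = 2.537 mg/L as Cl₂.
Cl₂ equivalent: 2.537 mg/L × 1,093,865 L = 2775 g.
Product at 66.3% available Cl: 2775 / 0.663 = 4185 g.

4.19 kg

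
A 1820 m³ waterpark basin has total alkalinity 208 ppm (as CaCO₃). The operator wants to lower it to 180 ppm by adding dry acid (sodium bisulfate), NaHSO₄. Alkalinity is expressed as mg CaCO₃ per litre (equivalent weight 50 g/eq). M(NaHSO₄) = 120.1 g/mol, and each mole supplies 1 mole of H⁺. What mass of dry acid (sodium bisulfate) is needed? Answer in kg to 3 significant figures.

Volume: 1820 m³ = 1,820,000 L.
Alkalinity to neutralize: (208 − 180) = 28 mg/L as CaCO₃ × 1,820,000 L = 50,960 g as CaCO₃.
Equivalents of H⁺ required: 50,960 ÷ 50 g/eq = 1019 eq = 1019 mol NaHSO₄.
Mass of NaHSO₄: 1019 × 120.1 = 122,400 g.

122 kg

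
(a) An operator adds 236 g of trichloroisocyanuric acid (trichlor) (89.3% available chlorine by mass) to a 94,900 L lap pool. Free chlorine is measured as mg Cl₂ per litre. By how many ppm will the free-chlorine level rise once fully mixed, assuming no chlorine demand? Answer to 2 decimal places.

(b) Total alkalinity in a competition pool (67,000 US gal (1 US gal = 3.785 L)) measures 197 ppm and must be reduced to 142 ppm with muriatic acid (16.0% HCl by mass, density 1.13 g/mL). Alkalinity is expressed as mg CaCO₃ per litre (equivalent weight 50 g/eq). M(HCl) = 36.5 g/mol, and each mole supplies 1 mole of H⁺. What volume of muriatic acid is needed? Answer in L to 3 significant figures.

(a) 2.22 ppm; (b) 56.3 L

(a) Available chlorine delivered: 236 g × 0.893 = 210.7 g as Cl₂.
(a) Concentration rise: 210.7 g / 94,900 L = 2.221 mg/L = 2.22 ppm.

(b) Volume: 67,000 US gal × 3.785 L/gal = 253,595 L.
(b) Alkalinity to neutralize: (197 − 142) = 55 mg/L as CaCO₃ × 253,595 L = 13,950 g as CaCO₃.
(b) Equivalents of H⁺ required: 13,950 ÷ 50 g/eq = 279 eq = 279 mol HCl.
(b) Mass of HCl: 279 × 36.5 = 10,180 g.
(b) Mass of 16.0% solution: 10,180 / 0.16 = 63,640 g.
(b) Volume: 63,640 g ÷ 1.13 g/mL = 56,320 mL.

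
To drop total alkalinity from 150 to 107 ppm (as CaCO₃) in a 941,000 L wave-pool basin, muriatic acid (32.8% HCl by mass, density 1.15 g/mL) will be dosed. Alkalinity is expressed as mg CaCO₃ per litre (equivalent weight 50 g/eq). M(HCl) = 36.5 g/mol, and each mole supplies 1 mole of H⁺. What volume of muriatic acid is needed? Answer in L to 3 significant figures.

Alkalinity to neutralize: (150 − 107) = 43 mg/L as CaCO₃ × 941,000 L = 40,460 g as CaCO₃.
Equivalents of H⁺ required: 40,460 ÷ 50 g/eq = 809.3 eq = 809.3 mol HCl.
Mass of HCl: 809.3 × 36.5 = 29,540 g.
Mass of 32.8% solution: 29,540 / 0.328 = 90,050 g.
Volume: 90,050 g ÷ 1.15 g/mL = 78,310 mL.

78.3 L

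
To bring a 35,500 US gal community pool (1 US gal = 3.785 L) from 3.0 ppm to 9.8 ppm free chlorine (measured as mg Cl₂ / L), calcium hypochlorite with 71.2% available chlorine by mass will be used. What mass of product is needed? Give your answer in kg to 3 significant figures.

Volume: 35,500 US gal × 3.785 L/gal = 134,368 L.
Chlorine deficit: 9.8 − 3.0 = 6.8 ppm = 6.8 mg/L as Cl₂.
Cl₂ equivalent needed: 6.8 mg/L × 134,368 L = 913,700 mg = 913.7 g.
Product at 71.2% available chlorine: 913.7 / 0.712 = 1283 g.

1.28 kg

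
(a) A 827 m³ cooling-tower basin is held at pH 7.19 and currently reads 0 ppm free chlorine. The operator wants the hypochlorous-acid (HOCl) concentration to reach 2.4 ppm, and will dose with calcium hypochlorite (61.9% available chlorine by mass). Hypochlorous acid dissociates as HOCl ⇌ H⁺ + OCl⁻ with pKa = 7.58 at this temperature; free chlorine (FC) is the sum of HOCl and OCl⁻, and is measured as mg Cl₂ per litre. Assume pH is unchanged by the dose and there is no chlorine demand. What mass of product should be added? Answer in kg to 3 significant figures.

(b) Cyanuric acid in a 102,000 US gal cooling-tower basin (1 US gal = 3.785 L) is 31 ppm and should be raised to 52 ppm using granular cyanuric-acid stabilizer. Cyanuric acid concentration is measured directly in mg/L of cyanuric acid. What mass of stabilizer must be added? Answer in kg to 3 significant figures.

(a) 4.51 kg; (b) 8.11 kg

(a) Volume: 827 m³ = 827,000 L.
(a) [OCl⁻]/[HOCl] = 10^(pH − pKa) = 10^(7.19 − 7.58) = 0.4074; fraction as HOCl = 1/(1 + 0.4074) = 0.7105.
(a) Free chlorine required for 2.4 ppm HOCl: 2.4 / 0.7105 = 3.378 ppm.
(a) FC to add: 3.378 − 0 = 3.378 mg/L as Cl₂.
(a) Cl₂ equivalent: 3.378 mg/L × 827,000 L = 2793 g.
(a) Product at 61.9% available Cl: 2793 / 0.619 = 4513 g.

(b) Volume: 102,000 US gal × 3.785 L/gal = 386,070 L.
(b) CYA to add: (52 − 31) = 21 mg/L × 386,070 L = 8107 g cyanuric acid.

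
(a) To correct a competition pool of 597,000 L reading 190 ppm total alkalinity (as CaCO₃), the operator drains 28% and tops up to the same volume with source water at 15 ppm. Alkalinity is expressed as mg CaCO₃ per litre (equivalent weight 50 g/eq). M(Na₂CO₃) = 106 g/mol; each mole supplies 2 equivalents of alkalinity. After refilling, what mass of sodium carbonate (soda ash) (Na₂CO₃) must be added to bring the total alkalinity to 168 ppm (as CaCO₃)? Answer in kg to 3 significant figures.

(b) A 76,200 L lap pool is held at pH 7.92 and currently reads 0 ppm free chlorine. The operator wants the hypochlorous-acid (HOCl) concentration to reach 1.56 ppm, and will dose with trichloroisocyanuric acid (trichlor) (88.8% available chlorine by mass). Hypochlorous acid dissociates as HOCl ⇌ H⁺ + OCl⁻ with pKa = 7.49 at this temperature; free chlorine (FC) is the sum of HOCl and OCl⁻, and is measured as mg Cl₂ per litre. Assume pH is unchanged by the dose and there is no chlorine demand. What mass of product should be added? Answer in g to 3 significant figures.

(a) After draining 28% and refilling: 190 × 0.72 + 15 × 0.28 = 141 ppm.
(a) Deficit to target: 168 − 141 = 27 mg/L.
(a) As CaCO₃: 27 mg/L × 597,000 L = 16,120 g; ÷ 50 g/eq ÷ 2 = 161.2 mol Na₂CO₃.
(a) Mass: 161.2 × 106 = 17,090 g.

(b) [OCl⁻]/[HOCl] = 10^(pH − pKa) = 10^(7.92 − 7.49) = 2.692; fraction as HOCl = 1/(1 + 2.692) = 0.2709.
(b) Free chlorine required for 1.56 ppm HOCl: 1.56 / 0.2709 = 5.759 ppm.
(b) FC to add: 5.759 − 0 = 5.759 mg/L as Cl₂.
(b) Cl₂ equivalent: 5.759 mg/L × 76,200 L = 438.8 g.
(b) Product at 88.8% available Cl: 438.8 / 0.888 = 494.2 g.

(a) 17.1 kg; (b) 494 g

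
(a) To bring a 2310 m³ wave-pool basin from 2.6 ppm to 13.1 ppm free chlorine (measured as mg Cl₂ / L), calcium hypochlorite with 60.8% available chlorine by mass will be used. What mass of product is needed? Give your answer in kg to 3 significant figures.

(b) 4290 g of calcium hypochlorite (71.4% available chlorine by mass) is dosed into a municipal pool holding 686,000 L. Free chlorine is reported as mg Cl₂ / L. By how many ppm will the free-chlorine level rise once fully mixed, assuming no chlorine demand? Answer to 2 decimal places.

(a) Volume: 2310 m³ = 2,310,000 L.
(a) Chlorine deficit: 13.1 − 2.6 = 10.5 ppm = 10.5 mg/L as Cl₂.
(a) Cl₂ equivalent needed: 10.5 mg/L × 2,310,000 L = 24,260,000 mg = 24,260 g.
(a) Product at 60.8% available chlorine: 24,260 / 0.608 = 39,890 g.

(b) Available chlorine delivered: 4290 g × 0.714 = 3063 g as Cl₂.
(b) Concentration rise: 3063 g / 686,000 L = 4.465 mg/L = 4.47 ppm.

(a) 39.9 kg; (b) 4.47 ppm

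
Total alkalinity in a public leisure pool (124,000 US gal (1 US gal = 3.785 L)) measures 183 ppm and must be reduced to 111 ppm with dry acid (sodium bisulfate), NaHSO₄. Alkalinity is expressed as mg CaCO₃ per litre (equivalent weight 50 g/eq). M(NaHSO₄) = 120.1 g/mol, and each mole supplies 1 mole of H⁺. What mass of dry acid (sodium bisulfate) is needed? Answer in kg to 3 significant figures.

81.2 kg

Volume: 124,000 US gal × 3.785 L/gal = 469,340 L.
Alkalinity to neutralize: (183 − 111) = 72 mg/L as CaCO₃ × 469,340 L = 33,790 g as CaCO₃.
Equivalents of H⁺ required: 33,790 ÷ 50 g/eq = 675.8 eq = 675.8 mol NaHSO₄.
Mass of NaHSO₄: 675.8 × 120.1 = 81,170 g.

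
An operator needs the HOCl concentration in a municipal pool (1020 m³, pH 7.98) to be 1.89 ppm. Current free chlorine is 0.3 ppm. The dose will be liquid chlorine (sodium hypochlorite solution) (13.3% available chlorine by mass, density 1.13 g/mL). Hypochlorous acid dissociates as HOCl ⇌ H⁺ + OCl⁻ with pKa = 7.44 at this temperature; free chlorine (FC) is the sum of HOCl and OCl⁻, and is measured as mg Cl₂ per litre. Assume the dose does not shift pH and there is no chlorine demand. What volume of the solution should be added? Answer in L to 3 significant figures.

55.3 L

Volume: 1020 m³ = 1,020,000 L.
[OCl⁻]/[HOCl] = 10^(pH − pKa) = 10^(7.98 − 7.44) = 3.467; fraction as HOCl = 1/(1 + 3.467) = 0.2238.
Free chlorine required for 1.89 ppm HOCl: 1.89 / 0.2238 = 8.443 ppm.
FC to add: 8.443 − 0.3 = 8.143 mg/L as Cl₂.
Cl₂ equivalent: 8.143 mg/L × 1,020,000 L = 8306 g.
Product at 13.3% available Cl: 8306 / 0.133 = 62,450 g.
Volume: 62,450 g ÷ 1.13 g/mL = 55,270 mL.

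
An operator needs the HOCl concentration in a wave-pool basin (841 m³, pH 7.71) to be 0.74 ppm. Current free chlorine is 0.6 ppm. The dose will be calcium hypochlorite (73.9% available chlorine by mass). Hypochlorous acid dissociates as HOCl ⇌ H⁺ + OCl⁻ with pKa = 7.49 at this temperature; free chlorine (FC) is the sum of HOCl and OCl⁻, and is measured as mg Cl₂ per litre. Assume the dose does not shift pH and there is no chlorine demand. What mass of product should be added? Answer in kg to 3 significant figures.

Volume: 841 m³ = 841,000 L.
[OCl⁻]/[HOCl] = 10^(pH − pKa) = 10^(7.71 − 7.49) = 1.66; fraction as HOCl = 1/(1 + 1.66) = 0.376.
Free chlorine required for 0.74 ppm HOCl: 0.74 / 0.376 = 1.968 ppm.
FC to add: 1.968 − 0.6 = 1.368 mg/L as Cl₂.
Cl₂ equivalent: 1.368 mg/L × 841,000 L = 1151 g.
Product at 73.9% available Cl: 1151 / 0.739 = 1557 g.

1.56 kg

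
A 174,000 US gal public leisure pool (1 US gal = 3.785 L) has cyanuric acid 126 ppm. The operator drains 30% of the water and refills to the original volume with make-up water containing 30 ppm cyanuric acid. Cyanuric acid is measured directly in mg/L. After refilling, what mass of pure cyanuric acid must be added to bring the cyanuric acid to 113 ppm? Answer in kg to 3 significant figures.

Volume: 174,000 US gal × 3.785 L/gal = 658,590 L.
After draining 30% and refilling: 126 × 0.70 + 30 × 0.30 = 97.2 ppm.
Deficit to target: 113 − 97.2 = 15.8 mg/L.
Mass: 15.8 mg/L × 658,590 L = 10,410 g cyanuric acid.

10.4 kg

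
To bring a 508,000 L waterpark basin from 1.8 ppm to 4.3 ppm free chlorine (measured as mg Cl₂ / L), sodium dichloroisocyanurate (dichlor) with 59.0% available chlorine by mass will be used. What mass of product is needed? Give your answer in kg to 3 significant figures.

2.15 kg

Chlorine deficit: 4.3 − 1.8 = 2.5 ppm = 2.5 mg/L as Cl₂.
Cl₂ equivalent needed: 2.5 mg/L × 508,000 L = 1,270,000 mg = 1270 g.
Product at 59.0% available chlorine: 1270 / 0.59 = 2153 g.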